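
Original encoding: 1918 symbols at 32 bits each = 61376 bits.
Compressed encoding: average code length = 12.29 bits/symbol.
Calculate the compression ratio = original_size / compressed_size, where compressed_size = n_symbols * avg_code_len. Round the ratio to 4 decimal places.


original_size = n_symbols * orig_bits = 1918 * 32 = 61376 bits
compressed_size = n_symbols * avg_code_len = 1918 * 12.29 = 23572.22 bits
ratio = original_size / compressed_size = 61376 / 23572.22 = 2.6037

Compression ratio = 2.6037


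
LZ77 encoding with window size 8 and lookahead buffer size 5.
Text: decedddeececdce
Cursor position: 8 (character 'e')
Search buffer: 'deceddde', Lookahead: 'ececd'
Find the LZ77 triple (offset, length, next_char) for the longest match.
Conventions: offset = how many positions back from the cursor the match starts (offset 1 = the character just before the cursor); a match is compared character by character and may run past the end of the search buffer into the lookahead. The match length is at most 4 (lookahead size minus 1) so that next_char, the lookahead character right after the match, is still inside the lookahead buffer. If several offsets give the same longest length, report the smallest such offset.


Try each offset into the search buffer:
  offset=1 (pos 7, char 'e'): match length 1
  offset=2 (pos 6, char 'd'): match length 0
  offset=3 (pos 5, char 'd'): match length 0
  offset=4 (pos 4, char 'd'): match length 0
  offset=5 (pos 3, char 'e'): match length 1
  offset=6 (pos 2, char 'c'): match length 0
  offset=7 (pos 1, char 'e'): match length 3
  offset=8 (pos 0, char 'd'): match length 0
Longest match has length 3 at offset 7.
next_char = character at position 8 + 3 = 11 -> 'c'

Best match: offset=7, length=3 (matching 'ece' starting at position 1)
LZ77 triple: (7, 3, 'c')


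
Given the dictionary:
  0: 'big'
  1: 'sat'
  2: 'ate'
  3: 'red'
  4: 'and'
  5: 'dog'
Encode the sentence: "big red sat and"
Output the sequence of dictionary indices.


Look up each word in the dictionary:
  'big' -> 0
  'red' -> 3
  'sat' -> 1
  'and' -> 4

Encoded: [0, 3, 1, 4]


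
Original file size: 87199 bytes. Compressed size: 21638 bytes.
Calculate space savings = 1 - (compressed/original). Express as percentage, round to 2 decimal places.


ratio = compressed/original = 21638/87199 = 0.248145
savings = 1 - ratio = 1 - 0.248145 = 0.751855
as a percentage: 0.751855 * 100 = 75.19%

Space savings = 1 - 21638/87199 = 75.19%


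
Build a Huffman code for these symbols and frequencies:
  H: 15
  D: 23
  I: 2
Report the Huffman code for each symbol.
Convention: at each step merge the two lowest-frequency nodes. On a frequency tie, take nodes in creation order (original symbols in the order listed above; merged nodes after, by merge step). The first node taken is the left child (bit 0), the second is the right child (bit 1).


Huffman tree construction:
Step 1: Merge I(2) + H(15) = 17
Step 2: Merge (I+H)(17) + D(23) = 40
Read each symbol's code off the tree from the root (left child = 0, right child = 1).

Codes:
  H: 01 (length 2)
  D: 1 (length 1)
  I: 00 (length 2)
Average code length: 57/40 = 1.4250 bits/symbol


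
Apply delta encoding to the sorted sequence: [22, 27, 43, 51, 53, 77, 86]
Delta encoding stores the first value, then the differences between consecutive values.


First value: 22
Deltas:
  27 - 22 = 5
  43 - 27 = 16
  51 - 43 = 8
  53 - 51 = 2
  77 - 53 = 24
  86 - 77 = 9


Delta encoded: [22, 5, 16, 8, 2, 24, 9]


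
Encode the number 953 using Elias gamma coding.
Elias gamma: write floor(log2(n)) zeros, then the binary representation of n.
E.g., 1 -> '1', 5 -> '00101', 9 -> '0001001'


num_bits = floor(log2(953)) + 1 = 10
leading_zeros = num_bits - 1 = 9
binary(953) = 1110111001

Elias gamma(953) = '000000000' + '1110111001' = 0000000001110111001 (19 bits)


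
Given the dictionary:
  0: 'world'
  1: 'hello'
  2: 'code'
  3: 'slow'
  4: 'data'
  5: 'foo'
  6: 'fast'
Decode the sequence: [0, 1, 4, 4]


Look up each index in the dictionary:
  0 -> 'world'
  1 -> 'hello'
  4 -> 'data'
  4 -> 'data'

Decoded: "world hello data data"


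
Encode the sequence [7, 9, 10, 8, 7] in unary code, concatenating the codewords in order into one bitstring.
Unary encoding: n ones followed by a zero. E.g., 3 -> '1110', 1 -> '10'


Encode each number as n ones followed by a terminating 0:
  7 -> 11111110 (8 bits)
  9 -> 1111111110 (10 bits)
  10 -> 11111111110 (11 bits)
  8 -> 111111110 (9 bits)
  7 -> 11111110 (8 bits)
Total length = 8 + 10 + 11 + 9 + 8 = 46 bits.

Unary([7, 9, 10, 8, 7]) = 1111111011111111101111111111011111111011111110 (46 bits)


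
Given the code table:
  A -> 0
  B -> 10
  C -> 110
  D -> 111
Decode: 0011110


Decoding:
0 -> A
0 -> A
111 -> D
10 -> B


Result: AADB


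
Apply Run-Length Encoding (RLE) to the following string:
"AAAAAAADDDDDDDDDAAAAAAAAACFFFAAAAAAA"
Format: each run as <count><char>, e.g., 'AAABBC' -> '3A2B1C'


Scanning runs left to right:
  i=0: run of 'A' x 7 -> '7A'
  i=7: run of 'D' x 9 -> '9D'
  i=16: run of 'A' x 9 -> '9A'
  i=25: run of 'C' x 1 -> '1C'
  i=26: run of 'F' x 3 -> '3F'
  i=29: run of 'A' x 7 -> '7A'

RLE = 7A9D9A1C3F7A


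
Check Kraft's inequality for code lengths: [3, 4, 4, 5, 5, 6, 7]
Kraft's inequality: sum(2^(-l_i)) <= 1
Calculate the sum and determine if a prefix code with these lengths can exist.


Sum = 2^(-3) + 2^(-4) + 2^(-4) + 2^(-5) + 2^(-5) + 2^(-6) + 2^(-7)
    = 0.125 + 0.0625 + 0.0625 + 0.03125 + 0.03125 + 0.015625 + 0.0078125
    = 43/128 = 0.3359375
Since 0.3359375 <= 1, Kraft's inequality IS satisfied.
A prefix code with these lengths CAN exist.

Kraft sum = 0.3359375. Satisfied.


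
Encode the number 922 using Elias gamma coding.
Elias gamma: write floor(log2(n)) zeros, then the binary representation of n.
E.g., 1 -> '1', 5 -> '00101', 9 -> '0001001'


num_bits = floor(log2(922)) + 1 = 10
leading_zeros = num_bits - 1 = 9
binary(922) = 1110011010

Elias gamma(922) = '000000000' + '1110011010' = 0000000001110011010 (19 bits)


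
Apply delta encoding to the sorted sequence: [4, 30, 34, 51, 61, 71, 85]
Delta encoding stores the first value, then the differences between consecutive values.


First value: 4
Deltas:
  30 - 4 = 26
  34 - 30 = 4
  51 - 34 = 17
  61 - 51 = 10
  71 - 61 = 10
  85 - 71 = 14


Delta encoded: [4, 26, 4, 17, 10, 10, 14]


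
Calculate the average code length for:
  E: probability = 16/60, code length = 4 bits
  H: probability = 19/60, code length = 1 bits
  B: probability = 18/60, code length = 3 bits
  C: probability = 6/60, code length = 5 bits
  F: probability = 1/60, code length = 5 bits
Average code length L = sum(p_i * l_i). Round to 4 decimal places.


Weighted contributions p_i * l_i:
  E: (16/60) * 4 = 64/60
  H: (19/60) * 1 = 19/60
  B: (18/60) * 3 = 54/60
  C: (6/60) * 5 = 30/60
  F: (1/60) * 5 = 5/60
Sum = (64 + 19 + 54 + 30 + 5)/60 = 172/60

L = 172/60 = 2.8667 bits/symbol


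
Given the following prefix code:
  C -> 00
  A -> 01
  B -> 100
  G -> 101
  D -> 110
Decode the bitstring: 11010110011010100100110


Decoding step by step:
Bits 110 -> D
Bits 101 -> G
Bits 100 -> B
Bits 110 -> D
Bits 101 -> G
Bits 00 -> C
Bits 100 -> B
Bits 110 -> D


Decoded message: DGBDGCBD


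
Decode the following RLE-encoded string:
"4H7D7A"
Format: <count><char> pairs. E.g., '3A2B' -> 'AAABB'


Expanding each <count><char> pair:
  4H -> 'HHHH'
  7D -> 'DDDDDDD'
  7A -> 'AAAAAAA'

Decoded = HHHHDDDDDDDAAAAAAA


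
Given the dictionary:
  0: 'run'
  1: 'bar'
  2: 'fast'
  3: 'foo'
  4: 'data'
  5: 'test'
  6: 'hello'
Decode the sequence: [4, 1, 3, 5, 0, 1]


Look up each index in the dictionary:
  4 -> 'data'
  1 -> 'bar'
  3 -> 'foo'
  5 -> 'test'
  0 -> 'run'
  1 -> 'bar'

Decoded: "data bar foo test run bar"


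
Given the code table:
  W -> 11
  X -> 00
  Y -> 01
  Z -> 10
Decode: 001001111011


Decoding:
00 -> X
10 -> Z
01 -> Y
11 -> W
10 -> Z
11 -> W


Result: XZYWZW


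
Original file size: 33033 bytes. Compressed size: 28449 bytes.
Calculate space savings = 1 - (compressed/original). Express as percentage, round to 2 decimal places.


ratio = compressed/original = 28449/33033 = 0.86123
savings = 1 - ratio = 1 - 0.86123 = 0.13877
as a percentage: 0.13877 * 100 = 13.88%

Space savings = 1 - 28449/33033 = 13.88%


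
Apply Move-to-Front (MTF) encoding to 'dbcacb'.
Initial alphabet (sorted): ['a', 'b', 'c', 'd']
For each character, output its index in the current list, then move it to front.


MTF encoding:
'd': index 3 in ['a', 'b', 'c', 'd'] -> ['d', 'a', 'b', 'c']
'b': index 2 in ['d', 'a', 'b', 'c'] -> ['b', 'd', 'a', 'c']
'c': index 3 in ['b', 'd', 'a', 'c'] -> ['c', 'b', 'd', 'a']
'a': index 3 in ['c', 'b', 'd', 'a'] -> ['a', 'c', 'b', 'd']
'c': index 1 in ['a', 'c', 'b', 'd'] -> ['c', 'a', 'b', 'd']
'b': index 2 in ['c', 'a', 'b', 'd'] -> ['b', 'c', 'a', 'd']


Output: [3, 2, 3, 3, 1, 2]


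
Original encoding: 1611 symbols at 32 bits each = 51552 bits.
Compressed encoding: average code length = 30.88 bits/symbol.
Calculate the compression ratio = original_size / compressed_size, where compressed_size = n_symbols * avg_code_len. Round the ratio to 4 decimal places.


original_size = n_symbols * orig_bits = 1611 * 32 = 51552 bits
compressed_size = n_symbols * avg_code_len = 1611 * 30.88 = 49747.68 bits
ratio = original_size / compressed_size = 51552 / 49747.68 = 1.0363

Compression ratio = 1.0363


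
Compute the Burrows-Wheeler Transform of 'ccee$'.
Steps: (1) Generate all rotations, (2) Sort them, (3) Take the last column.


Rotations (sorted):
  0: $ccee -> last char: e
  1: ccee$ -> last char: $
  2: cee$c -> last char: c
  3: e$cce -> last char: e
  4: ee$cc -> last char: c


BWT = e$cec


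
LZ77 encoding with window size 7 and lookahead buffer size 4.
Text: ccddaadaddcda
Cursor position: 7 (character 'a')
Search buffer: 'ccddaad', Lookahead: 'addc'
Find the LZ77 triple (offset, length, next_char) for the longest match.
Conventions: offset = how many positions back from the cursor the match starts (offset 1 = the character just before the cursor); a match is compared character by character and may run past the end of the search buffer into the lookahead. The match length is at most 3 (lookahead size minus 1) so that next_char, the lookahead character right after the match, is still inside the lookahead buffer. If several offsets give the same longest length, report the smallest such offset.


Try each offset into the search buffer:
  offset=1 (pos 6, char 'd'): match length 0
  offset=2 (pos 5, char 'a'): match length 2
  offset=3 (pos 4, char 'a'): match length 1
  offset=4 (pos 3, char 'd'): match length 0
  offset=5 (pos 2, char 'd'): match length 0
  offset=6 (pos 1, char 'c'): match length 0
  offset=7 (pos 0, char 'c'): match length 0
Longest match has length 2 at offset 2.
next_char = character at position 7 + 2 = 9 -> 'd'

Best match: offset=2, length=2 (matching 'ad' starting at position 5)
LZ77 triple: (2, 2, 'd')


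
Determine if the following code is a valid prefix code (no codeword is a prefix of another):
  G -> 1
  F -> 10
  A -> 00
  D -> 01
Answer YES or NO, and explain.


Checking each pair (does one codeword prefix another?):
  G='1' vs F='10': prefix -- VIOLATION

NO -- this is NOT a valid prefix code. G (1) is a prefix of F (10).


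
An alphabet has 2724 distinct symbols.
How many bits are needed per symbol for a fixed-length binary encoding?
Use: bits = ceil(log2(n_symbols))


log2(2724) = 11.4115
Bracket: 2^11 = 2048 < 2724 <= 2^12 = 4096
So ceil(log2(2724)) = 12

bits = ceil(log2(2724)) = ceil(11.4115) = 12 bits


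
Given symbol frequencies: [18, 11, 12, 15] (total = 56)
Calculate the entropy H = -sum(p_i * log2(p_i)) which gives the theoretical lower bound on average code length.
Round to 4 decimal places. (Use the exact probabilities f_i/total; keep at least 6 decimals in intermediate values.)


Per-symbol terms -p_i * log2(p_i) with p_i = f_i/56:
  p = 18/56 = 0.321429: log2(p) = -1.637430, -p*log2(p) = 0.526317
  p = 11/56 = 0.196429: log2(p) = -2.347923, -p*log2(p) = 0.461199
  p = 12/56 = 0.214286: log2(p) = -2.222392, -p*log2(p) = 0.476227
  p = 15/56 = 0.267857: log2(p) = -1.900464, -p*log2(p) = 0.509053
H = 0.526317 + 0.461199 + 0.476227 + 0.509053 = 1.972796

H = 1.9728 bits/symbol


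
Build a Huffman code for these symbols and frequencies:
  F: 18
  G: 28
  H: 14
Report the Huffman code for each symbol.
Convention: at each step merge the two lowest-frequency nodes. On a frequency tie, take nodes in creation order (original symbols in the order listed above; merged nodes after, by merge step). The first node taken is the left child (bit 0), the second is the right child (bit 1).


Huffman tree construction:
Step 1: Merge H(14) + F(18) = 32
Step 2: Merge G(28) + (H+F)(32) = 60
Read each symbol's code off the tree from the root (left child = 0, right child = 1).

Codes:
  F: 11 (length 2)
  G: 0 (length 1)
  H: 10 (length 2)
Average code length: 92/60 = 1.5333 bits/symbol


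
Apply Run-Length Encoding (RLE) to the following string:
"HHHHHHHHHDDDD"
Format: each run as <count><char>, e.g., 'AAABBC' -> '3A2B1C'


Scanning runs left to right:
  i=0: run of 'H' x 9 -> '9H'
  i=9: run of 'D' x 4 -> '4D'

RLE = 9H4D


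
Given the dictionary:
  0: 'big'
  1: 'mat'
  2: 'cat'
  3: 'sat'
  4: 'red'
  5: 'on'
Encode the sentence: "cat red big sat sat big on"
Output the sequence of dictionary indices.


Look up each word in the dictionary:
  'cat' -> 2
  'red' -> 4
  'big' -> 0
  'sat' -> 3
  'sat' -> 3
  'big' -> 0
  'on' -> 5

Encoded: [2, 4, 0, 3, 3, 0, 5]


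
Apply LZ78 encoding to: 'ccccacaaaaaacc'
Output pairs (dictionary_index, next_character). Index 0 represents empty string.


LZ78 encoding steps:
Dictionary: {0: ''}
Step 1: w='' (idx 0), next='c' -> output (0, 'c'), add 'c' as idx 1
Step 2: w='c' (idx 1), next='c' -> output (1, 'c'), add 'cc' as idx 2
Step 3: w='c' (idx 1), next='a' -> output (1, 'a'), add 'ca' as idx 3
Step 4: w='ca' (idx 3), next='a' -> output (3, 'a'), add 'caa' as idx 4
Step 5: w='' (idx 0), next='a' -> output (0, 'a'), add 'a' as idx 5
Step 6: w='a' (idx 5), next='a' -> output (5, 'a'), add 'aa' as idx 6
Step 7: w='a' (idx 5), next='c' -> output (5, 'c'), add 'ac' as idx 7
Step 8: w='c' (idx 1), end of input -> output (1, '')


Encoded: [(0, 'c'), (1, 'c'), (1, 'a'), (3, 'a'), (0, 'a'), (5, 'a'), (5, 'c'), (1, '')]


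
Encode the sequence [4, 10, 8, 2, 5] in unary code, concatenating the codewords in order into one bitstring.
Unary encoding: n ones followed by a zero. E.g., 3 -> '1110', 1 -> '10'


Encode each number as n ones followed by a terminating 0:
  4 -> 11110 (5 bits)
  10 -> 11111111110 (11 bits)
  8 -> 111111110 (9 bits)
  2 -> 110 (3 bits)
  5 -> 111110 (6 bits)
Total length = 5 + 11 + 9 + 3 + 6 = 34 bits.

Unary([4, 10, 8, 2, 5]) = 1111011111111110111111110110111110 (34 bits)


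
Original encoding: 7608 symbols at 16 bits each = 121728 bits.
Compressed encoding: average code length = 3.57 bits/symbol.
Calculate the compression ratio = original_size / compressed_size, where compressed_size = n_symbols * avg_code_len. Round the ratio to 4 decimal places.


original_size = n_symbols * orig_bits = 7608 * 16 = 121728 bits
compressed_size = n_symbols * avg_code_len = 7608 * 3.57 = 27160.56 bits
ratio = original_size / compressed_size = 121728 / 27160.56 = 4.4818

Compression ratio = 4.4818


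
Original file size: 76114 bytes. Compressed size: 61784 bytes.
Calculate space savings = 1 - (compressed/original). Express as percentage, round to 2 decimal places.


ratio = compressed/original = 61784/76114 = 0.81173
savings = 1 - ratio = 1 - 0.81173 = 0.18827
as a percentage: 0.18827 * 100 = 18.83%

Space savings = 1 - 61784/76114 = 18.83%


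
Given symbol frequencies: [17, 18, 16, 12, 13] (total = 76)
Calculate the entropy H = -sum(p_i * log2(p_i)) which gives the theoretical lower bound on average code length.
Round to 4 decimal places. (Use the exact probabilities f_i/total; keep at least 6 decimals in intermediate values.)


Per-symbol terms -p_i * log2(p_i) with p_i = f_i/76:
  p = 17/76 = 0.223684: log2(p) = -2.160465, -p*log2(p) = 0.483262
  p = 18/76 = 0.236842: log2(p) = -2.078003, -p*log2(p) = 0.492158
  p = 16/76 = 0.210526: log2(p) = -2.247928, -p*log2(p) = 0.473248
  p = 12/76 = 0.157895: log2(p) = -2.662965, -p*log2(p) = 0.420468
  p = 13/76 = 0.171053: log2(p) = -2.547488, -p*log2(p) = 0.435754
H = 0.483262 + 0.492158 + 0.473248 + 0.420468 + 0.435754 = 2.304890

H = 2.3049 bits/symbol


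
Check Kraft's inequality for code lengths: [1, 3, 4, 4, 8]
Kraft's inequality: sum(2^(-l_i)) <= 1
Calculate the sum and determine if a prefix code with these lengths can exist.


Sum = 2^(-1) + 2^(-3) + 2^(-4) + 2^(-4) + 2^(-8)
    = 0.5 + 0.125 + 0.0625 + 0.0625 + 0.00390625
    = 193/256 = 0.75390625
Since 0.75390625 <= 1, Kraft's inequality IS satisfied.
A prefix code with these lengths CAN exist.

Kraft sum = 0.75390625. Satisfied.


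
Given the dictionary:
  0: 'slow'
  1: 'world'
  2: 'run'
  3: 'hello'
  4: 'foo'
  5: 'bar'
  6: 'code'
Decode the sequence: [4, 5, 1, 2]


Look up each index in the dictionary:
  4 -> 'foo'
  5 -> 'bar'
  1 -> 'world'
  2 -> 'run'

Decoded: "foo bar world run"


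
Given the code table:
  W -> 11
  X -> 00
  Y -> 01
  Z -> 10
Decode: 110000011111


Decoding:
11 -> W
00 -> X
00 -> X
01 -> Y
11 -> W
11 -> W


Result: WXXYWW


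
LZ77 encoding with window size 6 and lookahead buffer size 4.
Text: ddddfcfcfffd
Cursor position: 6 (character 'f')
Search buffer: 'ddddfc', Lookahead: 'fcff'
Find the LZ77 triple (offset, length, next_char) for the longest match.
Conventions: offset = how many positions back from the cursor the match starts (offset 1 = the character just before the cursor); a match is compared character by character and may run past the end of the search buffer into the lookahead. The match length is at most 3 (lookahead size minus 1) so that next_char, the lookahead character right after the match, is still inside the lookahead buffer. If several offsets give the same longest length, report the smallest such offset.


Try each offset into the search buffer:
  offset=1 (pos 5, char 'c'): match length 0
  offset=2 (pos 4, char 'f'): match length 3
  offset=3 (pos 3, char 'd'): match length 0
  offset=4 (pos 2, char 'd'): match length 0
  offset=5 (pos 1, char 'd'): match length 0
  offset=6 (pos 0, char 'd'): match length 0
Longest match has length 3 at offset 2.
next_char = character at position 6 + 3 = 9 -> 'f'

Best match: offset=2, length=3 (matching 'fcf' starting at position 4)
LZ77 triple: (2, 3, 'f')


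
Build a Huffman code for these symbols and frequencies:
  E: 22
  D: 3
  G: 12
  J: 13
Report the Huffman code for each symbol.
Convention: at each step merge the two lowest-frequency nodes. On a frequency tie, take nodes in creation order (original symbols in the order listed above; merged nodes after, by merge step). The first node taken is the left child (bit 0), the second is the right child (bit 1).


Huffman tree construction:
Step 1: Merge D(3) + G(12) = 15
Step 2: Merge J(13) + (D+G)(15) = 28
Step 3: Merge E(22) + (J+(D+G))(28) = 50
Read each symbol's code off the tree from the root (left child = 0, right child = 1).

Codes:
  E: 0 (length 1)
  D: 110 (length 3)
  G: 111 (length 3)
  J: 10 (length 2)
Average code length: 93/50 = 1.8600 bits/symbol


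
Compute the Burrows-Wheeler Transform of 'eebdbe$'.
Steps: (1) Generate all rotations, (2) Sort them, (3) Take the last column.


Rotations (sorted):
  0: $eebdbe -> last char: e
  1: bdbe$ee -> last char: e
  2: be$eebd -> last char: d
  3: dbe$eeb -> last char: b
  4: e$eebdb -> last char: b
  5: ebdbe$e -> last char: e
  6: eebdbe$ -> last char: $


BWT = eedbbe$


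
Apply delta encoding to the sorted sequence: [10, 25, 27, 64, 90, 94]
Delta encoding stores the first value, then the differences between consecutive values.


First value: 10
Deltas:
  25 - 10 = 15
  27 - 25 = 2
  64 - 27 = 37
  90 - 64 = 26
  94 - 90 = 4


Delta encoded: [10, 15, 2, 37, 26, 4]


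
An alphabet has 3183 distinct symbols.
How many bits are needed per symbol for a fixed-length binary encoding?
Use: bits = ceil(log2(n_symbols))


log2(3183) = 11.6362
Bracket: 2^11 = 2048 < 3183 <= 2^12 = 4096
So ceil(log2(3183)) = 12

bits = ceil(log2(3183)) = ceil(11.6362) = 12 bits


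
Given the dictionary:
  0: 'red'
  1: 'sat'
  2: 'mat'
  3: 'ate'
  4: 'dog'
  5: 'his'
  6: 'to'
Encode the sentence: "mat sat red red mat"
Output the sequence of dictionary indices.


Look up each word in the dictionary:
  'mat' -> 2
  'sat' -> 1
  'red' -> 0
  'red' -> 0
  'mat' -> 2

Encoded: [2, 1, 0, 0, 2]


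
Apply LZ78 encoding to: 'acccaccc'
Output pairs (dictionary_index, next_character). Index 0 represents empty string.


LZ78 encoding steps:
Dictionary: {0: ''}
Step 1: w='' (idx 0), next='a' -> output (0, 'a'), add 'a' as idx 1
Step 2: w='' (idx 0), next='c' -> output (0, 'c'), add 'c' as idx 2
Step 3: w='c' (idx 2), next='c' -> output (2, 'c'), add 'cc' as idx 3
Step 4: w='a' (idx 1), next='c' -> output (1, 'c'), add 'ac' as idx 4
Step 5: w='cc' (idx 3), end of input -> output (3, '')


Encoded: [(0, 'a'), (0, 'c'), (2, 'c'), (1, 'c'), (3, '')]


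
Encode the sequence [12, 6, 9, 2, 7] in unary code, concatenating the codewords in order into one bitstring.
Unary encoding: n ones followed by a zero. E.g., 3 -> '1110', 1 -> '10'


Encode each number as n ones followed by a terminating 0:
  12 -> 1111111111110 (13 bits)
  6 -> 1111110 (7 bits)
  9 -> 1111111110 (10 bits)
  2 -> 110 (3 bits)
  7 -> 11111110 (8 bits)
Total length = 13 + 7 + 10 + 3 + 8 = 41 bits.

Unary([12, 6, 9, 2, 7]) = 11111111111101111110111111111011011111110 (41 bits)


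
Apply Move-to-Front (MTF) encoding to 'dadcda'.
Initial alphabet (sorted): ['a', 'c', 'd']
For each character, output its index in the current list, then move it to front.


MTF encoding:
'd': index 2 in ['a', 'c', 'd'] -> ['d', 'a', 'c']
'a': index 1 in ['d', 'a', 'c'] -> ['a', 'd', 'c']
'd': index 1 in ['a', 'd', 'c'] -> ['d', 'a', 'c']
'c': index 2 in ['d', 'a', 'c'] -> ['c', 'd', 'a']
'd': index 1 in ['c', 'd', 'a'] -> ['d', 'c', 'a']
'a': index 2 in ['d', 'c', 'a'] -> ['a', 'd', 'c']


Output: [2, 1, 1, 2, 1, 2]


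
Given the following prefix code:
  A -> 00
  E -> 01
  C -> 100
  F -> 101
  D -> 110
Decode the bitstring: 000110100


Decoding step by step:
Bits 00 -> A
Bits 01 -> E
Bits 101 -> F
Bits 00 -> A


Decoded message: AEFA


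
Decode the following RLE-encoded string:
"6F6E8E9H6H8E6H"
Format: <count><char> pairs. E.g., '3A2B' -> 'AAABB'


Expanding each <count><char> pair:
  6F -> 'FFFFFF'
  6E -> 'EEEEEE'
  8E -> 'EEEEEEEE'
  9H -> 'HHHHHHHHH'
  6H -> 'HHHHHH'
  8E -> 'EEEEEEEE'
  6H -> 'HHHHHH'

Decoded = FFFFFFEEEEEEEEEEEEEEHHHHHHHHHHHHHHHEEEEEEEEHHHHHH


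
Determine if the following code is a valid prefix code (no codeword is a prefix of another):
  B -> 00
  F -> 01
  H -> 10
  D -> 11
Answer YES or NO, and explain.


Checking each pair (does one codeword prefix another?):
  B='00' vs F='01': no prefix
  B='00' vs H='10': no prefix
  B='00' vs D='11': no prefix
  F='01' vs B='00': no prefix
  F='01' vs H='10': no prefix
  F='01' vs D='11': no prefix
  H='10' vs B='00': no prefix
  H='10' vs F='01': no prefix
  H='10' vs D='11': no prefix
  D='11' vs B='00': no prefix
  D='11' vs F='01': no prefix
  D='11' vs H='10': no prefix
No violation found over all pairs.

YES -- this is a valid prefix code. No codeword is a prefix of any other codeword.


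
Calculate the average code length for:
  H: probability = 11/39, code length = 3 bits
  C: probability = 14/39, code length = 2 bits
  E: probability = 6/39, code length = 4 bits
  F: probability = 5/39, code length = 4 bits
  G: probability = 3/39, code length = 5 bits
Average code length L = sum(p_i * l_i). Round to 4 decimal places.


Weighted contributions p_i * l_i:
  H: (11/39) * 3 = 33/39
  C: (14/39) * 2 = 28/39
  E: (6/39) * 4 = 24/39
  F: (5/39) * 4 = 20/39
  G: (3/39) * 5 = 15/39
Sum = (33 + 28 + 24 + 20 + 15)/39 = 120/39

L = 120/39 = 3.0769 bits/symbol


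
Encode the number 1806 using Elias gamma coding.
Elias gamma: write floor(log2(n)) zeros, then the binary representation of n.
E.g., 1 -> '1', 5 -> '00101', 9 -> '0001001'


num_bits = floor(log2(1806)) + 1 = 11
leading_zeros = num_bits - 1 = 10
binary(1806) = 11100001110

Elias gamma(1806) = '0000000000' + '11100001110' = 000000000011100001110 (21 bits)


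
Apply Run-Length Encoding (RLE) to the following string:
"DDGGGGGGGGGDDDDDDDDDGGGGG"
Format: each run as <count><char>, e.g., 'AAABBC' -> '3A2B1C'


Scanning runs left to right:
  i=0: run of 'D' x 2 -> '2D'
  i=2: run of 'G' x 9 -> '9G'
  i=11: run of 'D' x 9 -> '9D'
  i=20: run of 'G' x 5 -> '5G'

RLE = 2D9G9D5G


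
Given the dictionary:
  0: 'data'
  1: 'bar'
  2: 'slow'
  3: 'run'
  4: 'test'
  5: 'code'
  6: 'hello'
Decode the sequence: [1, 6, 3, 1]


Look up each index in the dictionary:
  1 -> 'bar'
  6 -> 'hello'
  3 -> 'run'
  1 -> 'bar'

Decoded: "bar hello run bar"


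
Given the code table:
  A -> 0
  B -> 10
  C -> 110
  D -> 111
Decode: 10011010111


Decoding:
10 -> B
0 -> A
110 -> C
10 -> B
111 -> D


Result: BACBD


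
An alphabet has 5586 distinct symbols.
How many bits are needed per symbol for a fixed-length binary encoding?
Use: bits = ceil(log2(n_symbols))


log2(5586) = 12.4476
Bracket: 2^12 = 4096 < 5586 <= 2^13 = 8192
So ceil(log2(5586)) = 13

bits = ceil(log2(5586)) = ceil(12.4476) = 13 bits


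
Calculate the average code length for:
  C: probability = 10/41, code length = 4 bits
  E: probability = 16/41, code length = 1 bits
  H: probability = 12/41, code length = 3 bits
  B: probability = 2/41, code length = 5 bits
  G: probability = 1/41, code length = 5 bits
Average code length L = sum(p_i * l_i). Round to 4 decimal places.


Weighted contributions p_i * l_i:
  C: (10/41) * 4 = 40/41
  E: (16/41) * 1 = 16/41
  H: (12/41) * 3 = 36/41
  B: (2/41) * 5 = 10/41
  G: (1/41) * 5 = 5/41
Sum = (40 + 16 + 36 + 10 + 5)/41 = 107/41

L = 107/41 = 2.6098 bits/symbol


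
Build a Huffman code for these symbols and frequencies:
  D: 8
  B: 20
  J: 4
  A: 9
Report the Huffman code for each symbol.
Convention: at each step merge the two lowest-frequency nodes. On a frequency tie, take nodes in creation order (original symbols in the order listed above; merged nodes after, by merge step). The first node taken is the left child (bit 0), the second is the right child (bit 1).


Huffman tree construction:
Step 1: Merge J(4) + D(8) = 12
Step 2: Merge A(9) + (J+D)(12) = 21
Step 3: Merge B(20) + (A+(J+D))(21) = 41
Read each symbol's code off the tree from the root (left child = 0, right child = 1).

Codes:
  D: 111 (length 3)
  B: 0 (length 1)
  J: 110 (length 3)
  A: 10 (length 2)
Average code length: 74/41 = 1.8049 bits/symbol


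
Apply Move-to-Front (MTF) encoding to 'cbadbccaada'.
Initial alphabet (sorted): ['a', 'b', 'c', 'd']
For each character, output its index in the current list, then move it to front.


MTF encoding:
'c': index 2 in ['a', 'b', 'c', 'd'] -> ['c', 'a', 'b', 'd']
'b': index 2 in ['c', 'a', 'b', 'd'] -> ['b', 'c', 'a', 'd']
'a': index 2 in ['b', 'c', 'a', 'd'] -> ['a', 'b', 'c', 'd']
'd': index 3 in ['a', 'b', 'c', 'd'] -> ['d', 'a', 'b', 'c']
'b': index 2 in ['d', 'a', 'b', 'c'] -> ['b', 'd', 'a', 'c']
'c': index 3 in ['b', 'd', 'a', 'c'] -> ['c', 'b', 'd', 'a']
'c': index 0 in ['c', 'b', 'd', 'a'] -> ['c', 'b', 'd', 'a']
'a': index 3 in ['c', 'b', 'd', 'a'] -> ['a', 'c', 'b', 'd']
'a': index 0 in ['a', 'c', 'b', 'd'] -> ['a', 'c', 'b', 'd']
'd': index 3 in ['a', 'c', 'b', 'd'] -> ['d', 'a', 'c', 'b']
'a': index 1 in ['d', 'a', 'c', 'b'] -> ['a', 'd', 'c', 'b']


Output: [2, 2, 2, 3, 2, 3, 0, 3, 0, 3, 1]


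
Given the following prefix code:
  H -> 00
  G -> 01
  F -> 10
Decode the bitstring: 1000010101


Decoding step by step:
Bits 10 -> F
Bits 00 -> H
Bits 01 -> G
Bits 01 -> G
Bits 01 -> G


Decoded message: FHGGG


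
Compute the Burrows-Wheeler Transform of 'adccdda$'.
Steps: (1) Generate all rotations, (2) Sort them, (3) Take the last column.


Rotations (sorted):
  0: $adccdda -> last char: a
  1: a$adccdd -> last char: d
  2: adccdda$ -> last char: $
  3: ccdda$ad -> last char: d
  4: cdda$adc -> last char: c
  5: da$adccd -> last char: d
  6: dccdda$a -> last char: a
  7: dda$adcc -> last char: c


BWT = ad$dcdac


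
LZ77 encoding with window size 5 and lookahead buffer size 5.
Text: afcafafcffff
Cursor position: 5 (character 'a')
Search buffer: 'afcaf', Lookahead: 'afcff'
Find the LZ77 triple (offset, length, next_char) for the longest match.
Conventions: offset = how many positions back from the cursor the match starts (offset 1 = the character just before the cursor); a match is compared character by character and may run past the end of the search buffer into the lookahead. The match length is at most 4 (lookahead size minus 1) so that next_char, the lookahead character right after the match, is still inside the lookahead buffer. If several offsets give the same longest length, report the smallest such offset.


Try each offset into the search buffer:
  offset=1 (pos 4, char 'f'): match length 0
  offset=2 (pos 3, char 'a'): match length 2
  offset=3 (pos 2, char 'c'): match length 0
  offset=4 (pos 1, char 'f'): match length 0
  offset=5 (pos 0, char 'a'): match length 3
Longest match has length 3 at offset 5.
next_char = character at position 5 + 3 = 8 -> 'f'

Best match: offset=5, length=3 (matching 'afc' starting at position 0)
LZ77 triple: (5, 3, 'f')


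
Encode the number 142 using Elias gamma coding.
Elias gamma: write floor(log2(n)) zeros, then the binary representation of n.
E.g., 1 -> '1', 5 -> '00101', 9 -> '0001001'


num_bits = floor(log2(142)) + 1 = 8
leading_zeros = num_bits - 1 = 7
binary(142) = 10001110

Elias gamma(142) = '0000000' + '10001110' = 000000010001110 (15 bits)


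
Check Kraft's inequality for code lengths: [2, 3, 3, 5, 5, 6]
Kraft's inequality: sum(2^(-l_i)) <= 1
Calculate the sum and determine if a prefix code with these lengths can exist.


Sum = 2^(-2) + 2^(-3) + 2^(-3) + 2^(-5) + 2^(-5) + 2^(-6)
    = 0.25 + 0.125 + 0.125 + 0.03125 + 0.03125 + 0.015625
    = 37/64 = 0.578125
Since 0.578125 <= 1, Kraft's inequality IS satisfied.
A prefix code with these lengths CAN exist.

Kraft sum = 0.578125. Satisfied.


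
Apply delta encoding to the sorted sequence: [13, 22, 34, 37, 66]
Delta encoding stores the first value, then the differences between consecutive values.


First value: 13
Deltas:
  22 - 13 = 9
  34 - 22 = 12
  37 - 34 = 3
  66 - 37 = 29


Delta encoded: [13, 9, 12, 3, 29]


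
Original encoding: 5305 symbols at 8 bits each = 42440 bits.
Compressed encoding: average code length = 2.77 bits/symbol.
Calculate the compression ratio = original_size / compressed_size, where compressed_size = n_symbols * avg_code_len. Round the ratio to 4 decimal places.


original_size = n_symbols * orig_bits = 5305 * 8 = 42440 bits
compressed_size = n_symbols * avg_code_len = 5305 * 2.77 = 14694.85 bits
ratio = original_size / compressed_size = 42440 / 14694.85 = 2.8881

Compression ratio = 2.8881


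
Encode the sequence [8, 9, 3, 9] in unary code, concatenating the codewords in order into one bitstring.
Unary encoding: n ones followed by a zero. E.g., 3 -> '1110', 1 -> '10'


Encode each number as n ones followed by a terminating 0:
  8 -> 111111110 (9 bits)
  9 -> 1111111110 (10 bits)
  3 -> 1110 (4 bits)
  9 -> 1111111110 (10 bits)
Total length = 9 + 10 + 4 + 10 = 33 bits.

Unary([8, 9, 3, 9]) = 111111110111111111011101111111110 (33 bits)


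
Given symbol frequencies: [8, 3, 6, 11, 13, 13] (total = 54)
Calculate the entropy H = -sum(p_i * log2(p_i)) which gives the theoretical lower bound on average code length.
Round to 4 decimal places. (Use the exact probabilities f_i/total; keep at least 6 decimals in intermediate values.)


Per-symbol terms -p_i * log2(p_i) with p_i = f_i/54:
  p = 8/54 = 0.148148: log2(p) = -2.754888, -p*log2(p) = 0.408131
  p = 3/54 = 0.055556: log2(p) = -4.169925, -p*log2(p) = 0.231663
  p = 6/54 = 0.111111: log2(p) = -3.169925, -p*log2(p) = 0.352214
  p = 11/54 = 0.203704: log2(p) = -2.295456, -p*log2(p) = 0.467593
  p = 13/54 = 0.240741: log2(p) = -2.054448, -p*log2(p) = 0.494589
  p = 13/54 = 0.240741: log2(p) = -2.054448, -p*log2(p) = 0.494589
H = 0.408131 + 0.231663 + 0.352214 + 0.467593 + 0.494589 + 0.494589 = 2.448779

H = 2.4488 bits/symbol


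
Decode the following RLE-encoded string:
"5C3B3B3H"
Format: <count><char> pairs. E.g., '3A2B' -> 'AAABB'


Expanding each <count><char> pair:
  5C -> 'CCCCC'
  3B -> 'BBB'
  3B -> 'BBB'
  3H -> 'HHH'

Decoded = CCCCCBBBBBBHHH


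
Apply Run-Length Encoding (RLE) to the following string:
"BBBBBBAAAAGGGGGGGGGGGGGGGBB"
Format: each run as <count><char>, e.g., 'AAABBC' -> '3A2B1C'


Scanning runs left to right:
  i=0: run of 'B' x 6 -> '6B'
  i=6: run of 'A' x 4 -> '4A'
  i=10: run of 'G' x 15 -> '15G'
  i=25: run of 'B' x 2 -> '2B'

RLE = 6B4A15G2B


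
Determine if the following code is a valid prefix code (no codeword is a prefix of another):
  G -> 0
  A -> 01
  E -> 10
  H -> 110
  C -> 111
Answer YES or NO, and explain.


Checking each pair (does one codeword prefix another?):
  G='0' vs A='01': prefix -- VIOLATION

NO -- this is NOT a valid prefix code. G (0) is a prefix of A (01).


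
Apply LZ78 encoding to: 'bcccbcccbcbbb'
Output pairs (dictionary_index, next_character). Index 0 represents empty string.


LZ78 encoding steps:
Dictionary: {0: ''}
Step 1: w='' (idx 0), next='b' -> output (0, 'b'), add 'b' as idx 1
Step 2: w='' (idx 0), next='c' -> output (0, 'c'), add 'c' as idx 2
Step 3: w='c' (idx 2), next='c' -> output (2, 'c'), add 'cc' as idx 3
Step 4: w='b' (idx 1), next='c' -> output (1, 'c'), add 'bc' as idx 4
Step 5: w='cc' (idx 3), next='b' -> output (3, 'b'), add 'ccb' as idx 5
Step 6: w='c' (idx 2), next='b' -> output (2, 'b'), add 'cb' as idx 6
Step 7: w='b' (idx 1), next='b' -> output (1, 'b'), add 'bb' as idx 7


Encoded: [(0, 'b'), (0, 'c'), (2, 'c'), (1, 'c'), (3, 'b'), (2, 'b'), (1, 'b')]


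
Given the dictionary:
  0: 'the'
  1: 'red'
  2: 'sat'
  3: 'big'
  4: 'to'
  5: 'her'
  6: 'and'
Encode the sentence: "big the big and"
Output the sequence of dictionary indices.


Look up each word in the dictionary:
  'big' -> 3
  'the' -> 0
  'big' -> 3
  'and' -> 6

Encoded: [3, 0, 3, 6]


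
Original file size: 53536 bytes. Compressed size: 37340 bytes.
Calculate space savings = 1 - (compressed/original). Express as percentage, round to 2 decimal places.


ratio = compressed/original = 37340/53536 = 0.697475
savings = 1 - ratio = 1 - 0.697475 = 0.302525
as a percentage: 0.302525 * 100 = 30.25%

Space savings = 1 - 37340/53536 = 30.25%


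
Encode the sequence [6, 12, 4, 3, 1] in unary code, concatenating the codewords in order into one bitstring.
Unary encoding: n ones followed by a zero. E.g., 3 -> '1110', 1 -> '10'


Encode each number as n ones followed by a terminating 0:
  6 -> 1111110 (7 bits)
  12 -> 1111111111110 (13 bits)
  4 -> 11110 (5 bits)
  3 -> 1110 (4 bits)
  1 -> 10 (2 bits)
Total length = 7 + 13 + 5 + 4 + 2 = 31 bits.

Unary([6, 12, 4, 3, 1]) = 1111110111111111111011110111010 (31 bits)


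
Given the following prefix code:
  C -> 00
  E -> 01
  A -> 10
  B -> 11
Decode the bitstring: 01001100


Decoding step by step:
Bits 01 -> E
Bits 00 -> C
Bits 11 -> B
Bits 00 -> C


Decoded message: ECBC


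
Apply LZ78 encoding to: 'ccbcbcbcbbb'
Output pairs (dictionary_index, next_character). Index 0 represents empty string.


LZ78 encoding steps:
Dictionary: {0: ''}
Step 1: w='' (idx 0), next='c' -> output (0, 'c'), add 'c' as idx 1
Step 2: w='c' (idx 1), next='b' -> output (1, 'b'), add 'cb' as idx 2
Step 3: w='cb' (idx 2), next='c' -> output (2, 'c'), add 'cbc' as idx 3
Step 4: w='' (idx 0), next='b' -> output (0, 'b'), add 'b' as idx 4
Step 5: w='cb' (idx 2), next='b' -> output (2, 'b'), add 'cbb' as idx 5
Step 6: w='b' (idx 4), end of input -> output (4, '')


Encoded: [(0, 'c'), (1, 'b'), (2, 'c'), (0, 'b'), (2, 'b'), (4, '')]


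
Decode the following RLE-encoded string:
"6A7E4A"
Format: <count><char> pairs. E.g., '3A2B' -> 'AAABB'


Expanding each <count><char> pair:
  6A -> 'AAAAAA'
  7E -> 'EEEEEEE'
  4A -> 'AAAA'

Decoded = AAAAAAEEEEEEEAAAA


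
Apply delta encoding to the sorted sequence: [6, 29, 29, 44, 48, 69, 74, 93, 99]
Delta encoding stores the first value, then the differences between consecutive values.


First value: 6
Deltas:
  29 - 6 = 23
  29 - 29 = 0
  44 - 29 = 15
  48 - 44 = 4
  69 - 48 = 21
  74 - 69 = 5
  93 - 74 = 19
  99 - 93 = 6


Delta encoded: [6, 23, 0, 15, 4, 21, 5, 19, 6]


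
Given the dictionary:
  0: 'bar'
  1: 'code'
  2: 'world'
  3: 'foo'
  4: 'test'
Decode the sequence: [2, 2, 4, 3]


Look up each index in the dictionary:
  2 -> 'world'
  2 -> 'world'
  4 -> 'test'
  3 -> 'foo'

Decoded: "world world test foo"


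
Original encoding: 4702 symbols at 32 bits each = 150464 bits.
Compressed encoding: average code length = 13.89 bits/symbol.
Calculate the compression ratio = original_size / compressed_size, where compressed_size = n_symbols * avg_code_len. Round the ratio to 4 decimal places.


original_size = n_symbols * orig_bits = 4702 * 32 = 150464 bits
compressed_size = n_symbols * avg_code_len = 4702 * 13.89 = 65310.78 bits
ratio = original_size / compressed_size = 150464 / 65310.78 = 2.3038

Compression ratio = 2.3038


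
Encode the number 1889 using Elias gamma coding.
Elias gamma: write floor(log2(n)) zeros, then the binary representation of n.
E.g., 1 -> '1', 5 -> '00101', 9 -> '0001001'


num_bits = floor(log2(1889)) + 1 = 11
leading_zeros = num_bits - 1 = 10
binary(1889) = 11101100001

Elias gamma(1889) = '0000000000' + '11101100001' = 000000000011101100001 (21 bits)


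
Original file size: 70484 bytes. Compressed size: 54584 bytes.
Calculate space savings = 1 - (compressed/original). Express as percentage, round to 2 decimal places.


ratio = compressed/original = 54584/70484 = 0.774417
savings = 1 - ratio = 1 - 0.774417 = 0.225583
as a percentage: 0.225583 * 100 = 22.56%

Space savings = 1 - 54584/70484 = 22.56%


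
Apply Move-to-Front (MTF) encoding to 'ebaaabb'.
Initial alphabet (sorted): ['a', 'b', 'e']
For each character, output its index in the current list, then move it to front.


MTF encoding:
'e': index 2 in ['a', 'b', 'e'] -> ['e', 'a', 'b']
'b': index 2 in ['e', 'a', 'b'] -> ['b', 'e', 'a']
'a': index 2 in ['b', 'e', 'a'] -> ['a', 'b', 'e']
'a': index 0 in ['a', 'b', 'e'] -> ['a', 'b', 'e']
'a': index 0 in ['a', 'b', 'e'] -> ['a', 'b', 'e']
'b': index 1 in ['a', 'b', 'e'] -> ['b', 'a', 'e']
'b': index 0 in ['b', 'a', 'e'] -> ['b', 'a', 'e']


Output: [2, 2, 2, 0, 0, 1, 0]


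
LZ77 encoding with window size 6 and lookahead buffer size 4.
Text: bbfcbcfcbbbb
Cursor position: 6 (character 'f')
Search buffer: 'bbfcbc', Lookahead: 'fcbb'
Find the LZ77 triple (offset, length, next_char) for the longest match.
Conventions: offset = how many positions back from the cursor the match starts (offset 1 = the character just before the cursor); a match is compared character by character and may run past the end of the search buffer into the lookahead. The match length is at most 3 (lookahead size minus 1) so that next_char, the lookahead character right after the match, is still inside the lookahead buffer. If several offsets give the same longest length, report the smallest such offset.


Try each offset into the search buffer:
  offset=1 (pos 5, char 'c'): match length 0
  offset=2 (pos 4, char 'b'): match length 0
  offset=3 (pos 3, char 'c'): match length 0
  offset=4 (pos 2, char 'f'): match length 3
  offset=5 (pos 1, char 'b'): match length 0
  offset=6 (pos 0, char 'b'): match length 0
Longest match has length 3 at offset 4.
next_char = character at position 6 + 3 = 9 -> 'b'

Best match: offset=4, length=3 (matching 'fcb' starting at position 2)
LZ77 triple: (4, 3, 'b')
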